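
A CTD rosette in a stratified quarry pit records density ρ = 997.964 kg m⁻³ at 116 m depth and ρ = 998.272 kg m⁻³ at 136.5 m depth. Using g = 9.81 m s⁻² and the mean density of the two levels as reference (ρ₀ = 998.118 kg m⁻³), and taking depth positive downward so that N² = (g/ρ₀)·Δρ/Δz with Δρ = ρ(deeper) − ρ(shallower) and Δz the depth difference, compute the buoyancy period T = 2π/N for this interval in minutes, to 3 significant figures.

8.62 min

Δρ = 998.272 − 997.964 = 0.308 kg m⁻³ over Δz = 136.5 − 116 = 20.5 m.
N² = (9.81/998.118) × (0.308/20.5) = 1.4767 × 10⁻⁴ s⁻².
N = √(1.4767 × 10⁻⁴) = 0.012152 rad s⁻¹, so T = 2π/N = 517.05 s = 8.6175 min ≈ 8.62 min.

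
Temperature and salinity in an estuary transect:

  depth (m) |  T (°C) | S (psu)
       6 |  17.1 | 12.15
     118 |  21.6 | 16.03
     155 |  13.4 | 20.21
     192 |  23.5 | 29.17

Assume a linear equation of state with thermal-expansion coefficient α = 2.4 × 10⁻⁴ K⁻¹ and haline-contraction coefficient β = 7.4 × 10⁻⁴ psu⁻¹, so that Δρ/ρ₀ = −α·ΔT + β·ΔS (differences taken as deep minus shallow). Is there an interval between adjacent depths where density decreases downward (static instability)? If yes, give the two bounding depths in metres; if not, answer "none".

Evaluate Δρ/ρ₀ = −αΔT + βΔS across each adjacent pair:
  6–118 m: −αΔT+βΔS = −(2.4 × 10⁻⁴)(+4.5)+(7.4 × 10⁻⁴)(+3.88) = 1.8 × 10⁻³ → stable
  118–155 m: −αΔT+βΔS = −(2.4 × 10⁻⁴)(-8.2)+(7.4 × 10⁻⁴)(+4.18) = 5.1 × 10⁻³ → stable
  155–192 m: −αΔT+βΔS = −(2.4 × 10⁻⁴)(+10.1)+(7.4 × 10⁻⁴)(+8.96) = 4.2 × 10⁻³ → stable
Every interval has Δρ > 0: the column is stably stratified throughout.

none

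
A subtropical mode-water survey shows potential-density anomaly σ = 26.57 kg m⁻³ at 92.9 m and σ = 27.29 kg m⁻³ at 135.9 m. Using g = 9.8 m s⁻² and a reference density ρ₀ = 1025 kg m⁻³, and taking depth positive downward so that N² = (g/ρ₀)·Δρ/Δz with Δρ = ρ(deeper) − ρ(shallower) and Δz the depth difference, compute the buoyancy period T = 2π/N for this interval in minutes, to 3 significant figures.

Δρ = 1027.29 − 1026.57 = 0.72 kg m⁻³ over Δz = 135.9 − 92.9 = 43 m.
N² = (9.8/1025) × (0.72/43) = 1.6009 × 10⁻⁴ s⁻².
N = √(1.6009 × 10⁻⁴) = 0.012653 rad s⁻¹, so T = 2π/N = 496.58 s = 8.2763 min ≈ 8.28 min.

8.28 min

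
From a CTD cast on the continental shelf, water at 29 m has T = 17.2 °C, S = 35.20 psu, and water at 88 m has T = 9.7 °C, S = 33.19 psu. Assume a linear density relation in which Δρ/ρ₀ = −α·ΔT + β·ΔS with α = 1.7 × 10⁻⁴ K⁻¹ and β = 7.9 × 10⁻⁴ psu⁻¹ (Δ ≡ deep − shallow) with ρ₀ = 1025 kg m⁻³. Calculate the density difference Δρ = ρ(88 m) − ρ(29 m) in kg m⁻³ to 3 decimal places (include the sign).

ΔT = -7.5 K, ΔS = -2.01 psu (deep − shallow).
Δρ/ρ₀ = −(1.7 × 10⁻⁴)(-7.5) + (7.9 × 10⁻⁴)(-2.01) = -3.129 × 10⁻⁴.
Δρ = 1025 × (-3.129 × 10⁻⁴) = -0.321 kg m⁻³.
Negative Δρ: lighter below, statically unstable.

-0.321 kg m⁻³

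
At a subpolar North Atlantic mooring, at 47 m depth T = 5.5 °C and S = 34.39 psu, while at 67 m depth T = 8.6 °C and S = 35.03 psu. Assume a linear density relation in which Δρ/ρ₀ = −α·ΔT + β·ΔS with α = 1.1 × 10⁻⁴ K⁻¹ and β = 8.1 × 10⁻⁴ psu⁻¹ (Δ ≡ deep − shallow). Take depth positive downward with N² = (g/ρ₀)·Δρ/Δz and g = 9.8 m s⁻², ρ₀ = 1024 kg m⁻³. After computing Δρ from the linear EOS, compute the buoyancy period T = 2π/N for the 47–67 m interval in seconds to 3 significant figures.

ΔT = +3.1 K, ΔS = +0.64 psu (deep − shallow).
Δρ/ρ₀ = −αΔT + βΔS = -3.41 × 10⁻⁴ + 5.184 × 10⁻⁴ = 1.774 × 10⁻⁴, so Δρ ≈ 0.1817 kg m⁻³.
N² = (g/ρ₀)·Δρ/Δz = g·(Δρ/ρ₀)/Δz = 9.8 × 1.774 × 10⁻⁴ / 20 = 8.6926 × 10⁻⁵ s⁻².
N = √(8.6926 × 10⁻⁵) = 9.3234 × 10⁻³ rad s⁻¹ → T = 2π/N = 673.92 s ≈ 674 s.

674 s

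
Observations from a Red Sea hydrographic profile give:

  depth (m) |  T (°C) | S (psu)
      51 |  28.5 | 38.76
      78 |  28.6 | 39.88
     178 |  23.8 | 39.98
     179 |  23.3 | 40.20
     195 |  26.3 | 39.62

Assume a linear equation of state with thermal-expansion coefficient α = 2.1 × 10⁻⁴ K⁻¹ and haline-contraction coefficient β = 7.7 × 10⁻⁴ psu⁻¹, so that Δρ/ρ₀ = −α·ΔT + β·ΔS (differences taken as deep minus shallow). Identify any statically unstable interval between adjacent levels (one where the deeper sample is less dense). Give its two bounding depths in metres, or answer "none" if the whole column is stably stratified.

Evaluate Δρ/ρ₀ = −αΔT + βΔS across each adjacent pair:
  51–78 m: −αΔT+βΔS = −(2.1 × 10⁻⁴)(+0.1)+(7.7 × 10⁻⁴)(+1.12) = 8.4 × 10⁻⁴ → stable
  78–178 m: −αΔT+βΔS = −(2.1 × 10⁻⁴)(-4.8)+(7.7 × 10⁻⁴)(+0.10) = 1.1 × 10⁻³ → stable
  178–179 m: −αΔT+βΔS = −(2.1 × 10⁻⁴)(-0.5)+(7.7 × 10⁻⁴)(+0.22) = 2.7 × 10⁻⁴ → stable
  179–195 m: −αΔT+βΔS = −(2.1 × 10⁻⁴)(+3.0)+(7.7 × 10⁻⁴)(-0.58) = -1.1 × 10⁻³ → UNSTABLE
The 179–195 m interval has Δρ < 0: lighter water underlies denser water.

179–195 m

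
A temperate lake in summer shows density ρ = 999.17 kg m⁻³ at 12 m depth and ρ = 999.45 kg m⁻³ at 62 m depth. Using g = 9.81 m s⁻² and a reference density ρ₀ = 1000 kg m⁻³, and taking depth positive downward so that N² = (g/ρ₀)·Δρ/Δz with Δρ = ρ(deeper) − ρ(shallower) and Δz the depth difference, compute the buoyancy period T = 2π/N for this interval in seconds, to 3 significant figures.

Δρ = 999.45 − 999.17 = 0.28 kg m⁻³ over Δz = 62 − 12 = 50 m.
N² = (9.81/1000) × (0.28/50) = 5.4936 × 10⁻⁵ s⁻².
N = √(5.4936 × 10⁻⁵) = 7.4119 × 10⁻³ rad s⁻¹, so T = 2π/N = 847.72 s ≈ 848 s.

848 s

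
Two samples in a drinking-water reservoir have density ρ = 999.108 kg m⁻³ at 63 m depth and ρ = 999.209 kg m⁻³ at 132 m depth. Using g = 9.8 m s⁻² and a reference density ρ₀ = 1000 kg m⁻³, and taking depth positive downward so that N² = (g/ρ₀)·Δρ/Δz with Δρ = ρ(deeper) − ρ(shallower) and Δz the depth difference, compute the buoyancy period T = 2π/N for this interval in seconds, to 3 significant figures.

Δρ = 999.209 − 999.108 = 0.101 kg m⁻³ over Δz = 132 − 63 = 69 m.
N² = (9.8/1000) × (0.101/69) = 1.4345 × 10⁻⁵ s⁻².
N = √(1.4345 × 10⁻⁵) = 3.7875 × 10⁻³ rad s⁻¹, so T = 2π/N = 1.6589 × 10³ s ≈ 1.66 × 10³ s.
N² > 0, so the interval is statically stable.

1.66 × 10³ s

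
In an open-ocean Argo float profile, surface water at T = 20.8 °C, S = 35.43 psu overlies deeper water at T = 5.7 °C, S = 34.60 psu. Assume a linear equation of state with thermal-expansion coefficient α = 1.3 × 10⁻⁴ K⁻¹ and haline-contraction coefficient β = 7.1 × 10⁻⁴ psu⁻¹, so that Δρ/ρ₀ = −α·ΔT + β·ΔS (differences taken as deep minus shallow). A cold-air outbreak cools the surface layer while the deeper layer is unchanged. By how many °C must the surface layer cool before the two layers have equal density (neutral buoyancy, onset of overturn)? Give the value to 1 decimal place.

10.6 °C

Neutral buoyancy requires Δρ = 0, i.e. −α(T_deep − T_surf′) + β(S_deep − S_surf) = 0.
T_surf′ = T_deep − (β/α)·ΔS = 5.7 − (7.1 × 10⁻⁴/1.3 × 10⁻⁴)·(-0.83) = 10.233 °C.
Cooling required: 20.8 − (10.233) = 10.567 °C.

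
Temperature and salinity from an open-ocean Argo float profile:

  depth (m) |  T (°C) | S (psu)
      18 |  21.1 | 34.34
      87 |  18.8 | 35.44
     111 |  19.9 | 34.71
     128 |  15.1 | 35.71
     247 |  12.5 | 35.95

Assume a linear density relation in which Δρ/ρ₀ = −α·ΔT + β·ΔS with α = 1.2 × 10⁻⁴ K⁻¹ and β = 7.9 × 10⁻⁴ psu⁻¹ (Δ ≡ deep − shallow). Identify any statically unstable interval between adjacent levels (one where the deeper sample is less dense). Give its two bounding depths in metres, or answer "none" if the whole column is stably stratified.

87–111 m

Evaluate Δρ/ρ₀ = −αΔT + βΔS across each adjacent pair:
  18–87 m: −αΔT+βΔS = −(1.2 × 10⁻⁴)(-2.3)+(7.9 × 10⁻⁴)(+1.10) = 1.1 × 10⁻³ → stable
  87–111 m: −αΔT+βΔS = −(1.2 × 10⁻⁴)(+1.1)+(7.9 × 10⁻⁴)(-0.73) = -7.1 × 10⁻⁴ → UNSTABLE
  111–128 m: −αΔT+βΔS = −(1.2 × 10⁻⁴)(-4.8)+(7.9 × 10⁻⁴)(+1.00) = 1.4 × 10⁻³ → stable
  128–247 m: −αΔT+βΔS = −(1.2 × 10⁻⁴)(-2.6)+(7.9 × 10⁻⁴)(+0.24) = 5.0 × 10⁻⁴ → stable
The 87–111 m interval has Δρ < 0: lighter water underlies denser water.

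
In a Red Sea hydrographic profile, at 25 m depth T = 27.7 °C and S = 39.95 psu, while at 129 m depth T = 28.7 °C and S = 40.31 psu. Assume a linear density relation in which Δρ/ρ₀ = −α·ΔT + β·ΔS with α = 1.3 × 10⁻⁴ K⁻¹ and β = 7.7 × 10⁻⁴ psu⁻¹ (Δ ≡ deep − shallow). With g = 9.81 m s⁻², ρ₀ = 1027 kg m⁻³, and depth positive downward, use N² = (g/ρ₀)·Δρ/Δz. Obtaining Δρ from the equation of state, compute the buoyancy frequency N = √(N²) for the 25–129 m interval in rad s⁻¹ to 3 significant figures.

3.73 × 10⁻³ rad s⁻¹

ΔT = +1.0 K, ΔS = +0.36 psu (deep − shallow).
Δρ/ρ₀ = −αΔT + βΔS = -1.30 × 10⁻⁴ + 2.772 × 10⁻⁴ = 1.472 × 10⁻⁴, so Δρ ≈ 0.1512 kg m⁻³.
N² = (g/ρ₀)·Δρ/Δz = g·(Δρ/ρ₀)/Δz = 9.81 × 1.472 × 10⁻⁴ / 104 = 1.3885 × 10⁻⁵ s⁻².
N = √(1.3885 × 10⁻⁵) = 3.7263 × 10⁻³ rad s⁻¹ ≈ 3.73 × 10⁻³ rad s⁻¹.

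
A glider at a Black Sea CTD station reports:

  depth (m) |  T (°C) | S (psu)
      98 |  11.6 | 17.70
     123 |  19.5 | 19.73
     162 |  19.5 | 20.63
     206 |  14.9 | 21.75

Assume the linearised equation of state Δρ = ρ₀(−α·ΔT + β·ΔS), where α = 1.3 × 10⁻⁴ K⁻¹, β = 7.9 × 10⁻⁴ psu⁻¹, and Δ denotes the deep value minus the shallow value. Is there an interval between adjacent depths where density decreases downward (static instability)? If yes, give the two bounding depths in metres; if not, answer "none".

Evaluate Δρ/ρ₀ = −αΔT + βΔS across each adjacent pair:
  98–123 m: −αΔT+βΔS = −(1.3 × 10⁻⁴)(+7.9)+(7.9 × 10⁻⁴)(+2.03) = 5.8 × 10⁻⁴ → stable
  123–162 m: −αΔT+βΔS = −(1.3 × 10⁻⁴)(+0.0)+(7.9 × 10⁻⁴)(+0.90) = 7.1 × 10⁻⁴ → stable
  162–206 m: −αΔT+βΔS = −(1.3 × 10⁻⁴)(-4.6)+(7.9 × 10⁻⁴)(+1.12) = 1.5 × 10⁻³ → stable
Every interval has Δρ > 0: the column is stably stratified throughout.

none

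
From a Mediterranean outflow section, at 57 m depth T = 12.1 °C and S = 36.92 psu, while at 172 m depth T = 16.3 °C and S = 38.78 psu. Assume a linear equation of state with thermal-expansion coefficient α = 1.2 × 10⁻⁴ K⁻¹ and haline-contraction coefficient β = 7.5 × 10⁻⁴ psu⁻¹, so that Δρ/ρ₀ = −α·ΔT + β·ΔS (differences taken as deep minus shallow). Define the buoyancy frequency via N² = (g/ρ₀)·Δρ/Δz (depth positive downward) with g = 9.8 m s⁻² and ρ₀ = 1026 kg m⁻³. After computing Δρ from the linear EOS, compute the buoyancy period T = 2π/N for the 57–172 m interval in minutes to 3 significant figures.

12.0 min

ΔT = +4.2 K, ΔS = +1.86 psu (deep − shallow).
Δρ/ρ₀ = −αΔT + βΔS = -5.04 × 10⁻⁴ + 1.395 × 10⁻³ = 8.91 × 10⁻⁴, so Δρ ≈ 0.9142 kg m⁻³.
N² = (g/ρ₀)·Δρ/Δz = g·(Δρ/ρ₀)/Δz = 9.8 × 8.91 × 10⁻⁴ / 115 = 7.5929 × 10⁻⁵ s⁻².
N = √(7.5929 × 10⁻⁵) = 8.7137 × 10⁻³ rad s⁻¹ → T = 2π/N = 721.07 s = 12.018 min ≈ 12.0 min.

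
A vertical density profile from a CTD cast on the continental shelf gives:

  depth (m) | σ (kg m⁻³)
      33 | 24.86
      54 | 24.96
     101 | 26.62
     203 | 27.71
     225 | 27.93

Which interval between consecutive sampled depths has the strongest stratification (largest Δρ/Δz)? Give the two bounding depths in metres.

Compute the density gradient over each adjacent pair:
  33–54 m: Δρ/Δz = 0.10/21 = 4.8 × 10⁻³ kg m⁻⁴
  54–101 m: Δρ/Δz = 1.66/47 = 0.035 kg m⁻⁴
  101–203 m: Δρ/Δz = 1.09/102 = 0.011 kg m⁻⁴
  203–225 m: Δρ/Δz = 0.22/22 = 0.010 kg m⁻⁴
The largest gradient is in the 54–101 m interval — the pycnocline.

54–101 m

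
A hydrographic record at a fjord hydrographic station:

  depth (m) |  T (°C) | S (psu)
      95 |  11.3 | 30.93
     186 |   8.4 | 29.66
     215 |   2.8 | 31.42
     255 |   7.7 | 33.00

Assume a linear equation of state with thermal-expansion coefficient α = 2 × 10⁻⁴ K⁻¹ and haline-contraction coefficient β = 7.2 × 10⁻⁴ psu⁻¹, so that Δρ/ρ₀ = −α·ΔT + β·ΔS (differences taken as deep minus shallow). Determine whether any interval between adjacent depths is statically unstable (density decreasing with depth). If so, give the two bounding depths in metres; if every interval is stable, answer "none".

95–186 m

Evaluate Δρ/ρ₀ = −αΔT + βΔS across each adjacent pair:
  95–186 m: −αΔT+βΔS = −(2 × 10⁻⁴)(-2.9)+(7.2 × 10⁻⁴)(-1.27) = -3.3 × 10⁻⁴ → UNSTABLE
  186–215 m: −αΔT+βΔS = −(2 × 10⁻⁴)(-5.6)+(7.2 × 10⁻⁴)(+1.76) = 2.4 × 10⁻³ → stable
  215–255 m: −αΔT+βΔS = −(2 × 10⁻⁴)(+4.9)+(7.2 × 10⁻⁴)(+1.58) = 1.6 × 10⁻⁴ → stable
The 95–186 m interval has Δρ < 0: lighter water underlies denser water.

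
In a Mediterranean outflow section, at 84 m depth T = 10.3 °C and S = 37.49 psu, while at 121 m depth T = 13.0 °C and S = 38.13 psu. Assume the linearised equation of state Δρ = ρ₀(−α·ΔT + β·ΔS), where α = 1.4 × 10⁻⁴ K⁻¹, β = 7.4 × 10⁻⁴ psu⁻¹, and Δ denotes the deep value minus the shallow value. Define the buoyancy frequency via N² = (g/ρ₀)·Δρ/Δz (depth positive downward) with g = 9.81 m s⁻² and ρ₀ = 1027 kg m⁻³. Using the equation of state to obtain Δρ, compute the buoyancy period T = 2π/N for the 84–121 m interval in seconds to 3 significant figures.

ΔT = +2.7 K, ΔS = +0.64 psu (deep − shallow).
Δρ/ρ₀ = −αΔT + βΔS = -3.78 × 10⁻⁴ + 4.736 × 10⁻⁴ = 9.56 × 10⁻⁵, so Δρ ≈ 0.09818 kg m⁻³.
N² = (g/ρ₀)·Δρ/Δz = g·(Δρ/ρ₀)/Δz = 9.81 × 9.56 × 10⁻⁵ / 37 = 2.5347 × 10⁻⁵ s⁻².
N = √(2.5347 × 10⁻⁵) = 5.0346 × 10⁻³ rad s⁻¹ → T = 2π/N = 1.2480 × 10³ s ≈ 1.25 × 10³ s.

1.25 × 10³ s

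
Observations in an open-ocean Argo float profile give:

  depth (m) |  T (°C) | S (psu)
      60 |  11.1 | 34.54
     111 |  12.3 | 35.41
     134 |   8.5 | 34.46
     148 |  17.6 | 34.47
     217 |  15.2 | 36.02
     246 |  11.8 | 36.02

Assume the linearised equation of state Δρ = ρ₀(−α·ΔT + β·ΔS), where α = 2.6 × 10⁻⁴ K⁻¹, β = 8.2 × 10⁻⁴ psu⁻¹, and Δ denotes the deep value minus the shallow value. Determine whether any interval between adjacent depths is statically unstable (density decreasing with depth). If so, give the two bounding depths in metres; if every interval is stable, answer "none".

134–148 m

Evaluate Δρ/ρ₀ = −αΔT + βΔS across each adjacent pair:
  60–111 m: −αΔT+βΔS = −(2.6 × 10⁻⁴)(+1.2)+(8.2 × 10⁻⁴)(+0.87) = 4.0 × 10⁻⁴ → stable
  111–134 m: −αΔT+βΔS = −(2.6 × 10⁻⁴)(-3.8)+(8.2 × 10⁻⁴)(-0.95) = 2.1 × 10⁻⁴ → stable
  134–148 m: −αΔT+βΔS = −(2.6 × 10⁻⁴)(+9.1)+(8.2 × 10⁻⁴)(+0.01) = -2.4 × 10⁻³ → UNSTABLE
  148–217 m: −αΔT+βΔS = −(2.6 × 10⁻⁴)(-2.4)+(8.2 × 10⁻⁴)(+1.55) = 1.9 × 10⁻³ → stable
  217–246 m: −αΔT+βΔS = −(2.6 × 10⁻⁴)(-3.4)+(8.2 × 10⁻⁴)(+0.00) = 8.8 × 10⁻⁴ → stable
The 134–148 m interval has Δρ < 0: lighter water underlies denser water.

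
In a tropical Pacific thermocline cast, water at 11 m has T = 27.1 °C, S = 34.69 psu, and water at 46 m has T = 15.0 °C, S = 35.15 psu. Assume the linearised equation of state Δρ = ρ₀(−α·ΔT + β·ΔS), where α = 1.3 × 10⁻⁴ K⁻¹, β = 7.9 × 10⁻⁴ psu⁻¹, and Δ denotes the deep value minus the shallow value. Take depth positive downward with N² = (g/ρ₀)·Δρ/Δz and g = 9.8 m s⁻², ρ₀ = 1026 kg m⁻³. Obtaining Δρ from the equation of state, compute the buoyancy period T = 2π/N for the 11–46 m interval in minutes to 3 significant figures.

4.50 min

ΔT = -12.1 K, ΔS = +0.46 psu (deep − shallow).
Δρ/ρ₀ = −αΔT + βΔS = 1.573 × 10⁻³ + 3.634 × 10⁻⁴ = 1.9364 × 10⁻³, so Δρ ≈ 1.987 kg m⁻³.
N² = (g/ρ₀)·Δρ/Δz = g·(Δρ/ρ₀)/Δz = 9.8 × 1.9364 × 10⁻³ / 35 = 5.4219 × 10⁻⁴ s⁻².
N = √(5.4219 × 10⁻⁴) = 0.023285 rad s⁻¹ → T = 2π/N = 269.84 s = 4.4973 min ≈ 4.50 min.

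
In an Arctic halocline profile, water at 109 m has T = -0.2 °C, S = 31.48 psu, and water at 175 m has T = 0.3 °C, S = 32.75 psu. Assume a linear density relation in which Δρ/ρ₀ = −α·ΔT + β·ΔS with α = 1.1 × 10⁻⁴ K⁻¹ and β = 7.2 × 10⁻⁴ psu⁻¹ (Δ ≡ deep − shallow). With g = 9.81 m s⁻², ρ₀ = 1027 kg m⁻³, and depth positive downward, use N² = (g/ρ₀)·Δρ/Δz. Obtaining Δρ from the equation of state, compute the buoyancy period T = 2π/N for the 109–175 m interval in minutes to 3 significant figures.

ΔT = +0.5 K, ΔS = +1.27 psu (deep − shallow).
Δρ/ρ₀ = −αΔT + βΔS = -5.50 × 10⁻⁵ + 9.144 × 10⁻⁴ = 8.594 × 10⁻⁴, so Δρ ≈ 0.8826 kg m⁻³.
N² = (g/ρ₀)·Δρ/Δz = g·(Δρ/ρ₀)/Δz = 9.81 × 8.594 × 10⁻⁴ / 66 = 1.2774 × 10⁻⁴ s⁻².
N = √(1.2774 × 10⁻⁴) = 0.011302 rad s⁻¹ → T = 2π/N = 555.94 s = 9.2657 min ≈ 9.27 min.

9.27 min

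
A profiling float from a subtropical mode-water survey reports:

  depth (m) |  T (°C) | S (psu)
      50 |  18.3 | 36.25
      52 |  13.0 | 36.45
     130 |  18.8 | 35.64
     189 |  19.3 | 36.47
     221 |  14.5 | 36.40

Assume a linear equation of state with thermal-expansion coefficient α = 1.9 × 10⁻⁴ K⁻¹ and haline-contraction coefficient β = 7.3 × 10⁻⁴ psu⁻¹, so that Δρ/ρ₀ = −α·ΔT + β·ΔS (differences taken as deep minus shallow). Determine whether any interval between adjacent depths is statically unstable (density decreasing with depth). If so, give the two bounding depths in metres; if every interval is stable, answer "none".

Evaluate Δρ/ρ₀ = −αΔT + βΔS across each adjacent pair:
  50–52 m: −αΔT+βΔS = −(1.9 × 10⁻⁴)(-5.3)+(7.3 × 10⁻⁴)(+0.20) = 1.2 × 10⁻³ → stable
  52–130 m: −αΔT+βΔS = −(1.9 × 10⁻⁴)(+5.8)+(7.3 × 10⁻⁴)(-0.81) = -1.7 × 10⁻³ → UNSTABLE
  130–189 m: −αΔT+βΔS = −(1.9 × 10⁻⁴)(+0.5)+(7.3 × 10⁻⁴)(+0.83) = 5.1 × 10⁻⁴ → stable
  189–221 m: −αΔT+βΔS = −(1.9 × 10⁻⁴)(-4.8)+(7.3 × 10⁻⁴)(-0.07) = 8.6 × 10⁻⁴ → stable
The 52–130 m interval has Δρ < 0: lighter water underlies denser water.

52–130 m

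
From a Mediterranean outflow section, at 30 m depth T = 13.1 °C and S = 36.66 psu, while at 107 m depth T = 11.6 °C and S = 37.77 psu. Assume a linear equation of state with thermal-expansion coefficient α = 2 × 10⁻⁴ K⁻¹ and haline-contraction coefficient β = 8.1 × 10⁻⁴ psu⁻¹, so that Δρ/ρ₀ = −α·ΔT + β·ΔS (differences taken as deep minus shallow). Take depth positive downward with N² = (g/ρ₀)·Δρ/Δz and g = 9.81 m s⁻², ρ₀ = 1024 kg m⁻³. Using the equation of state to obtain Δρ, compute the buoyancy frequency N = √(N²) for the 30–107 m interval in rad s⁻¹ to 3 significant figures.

ΔT = -1.5 K, ΔS = +1.11 psu (deep − shallow).
Δρ/ρ₀ = −αΔT + βΔS = 3.00 × 10⁻⁴ + 8.991 × 10⁻⁴ = 1.1991 × 10⁻³, so Δρ ≈ 1.228 kg m⁻³.
N² = (g/ρ₀)·Δρ/Δz = g·(Δρ/ρ₀)/Δz = 9.81 × 1.1991 × 10⁻³ / 77 = 1.5277 × 10⁻⁴ s⁻².
N = √(1.5277 × 10⁻⁴) = 0.012360 rad s⁻¹ ≈ 0.0124 rad s⁻¹.

0.0124 rad s⁻¹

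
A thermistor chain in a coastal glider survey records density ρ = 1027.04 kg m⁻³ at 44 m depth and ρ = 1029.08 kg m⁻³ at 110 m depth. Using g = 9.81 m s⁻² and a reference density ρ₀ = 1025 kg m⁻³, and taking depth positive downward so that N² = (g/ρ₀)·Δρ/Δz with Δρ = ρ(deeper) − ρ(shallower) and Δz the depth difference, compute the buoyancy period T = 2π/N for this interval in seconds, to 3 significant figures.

Δρ = 1029.08 − 1027.04 = 2.04 kg m⁻³ over Δz = 110 − 44 = 66 m.
N² = (9.81/1025) × (2.04/66) = 2.9582 × 10⁻⁴ s⁻².
N = √(2.9582 × 10⁻⁴) = 0.017199 rad s⁻¹, so T = 2π/N = 365.32 s ≈ 365 s.

365 s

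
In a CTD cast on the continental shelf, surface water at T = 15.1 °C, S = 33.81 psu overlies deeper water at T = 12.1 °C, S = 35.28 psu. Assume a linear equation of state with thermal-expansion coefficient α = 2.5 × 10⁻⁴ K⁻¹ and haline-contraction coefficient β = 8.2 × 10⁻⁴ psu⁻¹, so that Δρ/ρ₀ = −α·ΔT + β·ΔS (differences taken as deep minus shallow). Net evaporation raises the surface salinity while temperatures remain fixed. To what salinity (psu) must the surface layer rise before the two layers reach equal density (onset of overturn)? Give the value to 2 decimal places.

Neutral buoyancy requires −α(T_deep − T_surf) + β(S_deep − S_surf′) = 0.
S_surf′ = S_deep − (α/β)·ΔT = 35.28 − (2.5 × 10⁻⁴/8.2 × 10⁻⁴)·(-3.0) = 36.1946 psu.
Increase required: 36.1946 − 33.81 = 2.3846 psu.

36.19 psu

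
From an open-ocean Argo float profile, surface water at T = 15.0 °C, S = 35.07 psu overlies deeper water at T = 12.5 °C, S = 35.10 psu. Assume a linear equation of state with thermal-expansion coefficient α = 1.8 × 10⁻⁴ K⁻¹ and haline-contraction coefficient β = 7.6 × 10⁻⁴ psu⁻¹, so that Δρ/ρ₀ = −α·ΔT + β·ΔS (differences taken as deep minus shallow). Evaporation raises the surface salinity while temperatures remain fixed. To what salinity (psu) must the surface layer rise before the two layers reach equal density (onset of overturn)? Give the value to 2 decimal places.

35.69 psu

Neutral buoyancy requires −α(T_deep − T_surf) + β(S_deep − S_surf′) = 0.
S_surf′ = S_deep − (α/β)·ΔT = 35.10 − (1.8 × 10⁻⁴/7.6 × 10⁻⁴)·(-2.5) = 35.6921 psu.
Increase required: 35.6921 − 35.07 = 0.6221 psu.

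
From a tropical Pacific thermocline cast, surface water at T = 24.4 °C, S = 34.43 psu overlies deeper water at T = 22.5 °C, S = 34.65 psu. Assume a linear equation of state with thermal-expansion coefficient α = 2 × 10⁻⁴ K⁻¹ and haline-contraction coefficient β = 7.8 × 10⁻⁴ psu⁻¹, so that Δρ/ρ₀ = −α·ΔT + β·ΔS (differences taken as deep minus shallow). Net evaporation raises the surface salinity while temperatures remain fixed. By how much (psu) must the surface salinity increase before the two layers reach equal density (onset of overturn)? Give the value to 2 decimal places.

Neutral buoyancy requires −α(T_deep − T_surf) + β(S_deep − S_surf′) = 0.
S_surf′ = S_deep − (α/β)·ΔT = 34.65 − (2 × 10⁻⁴/7.8 × 10⁻⁴)·(-1.9) = 35.1372 psu.
Increase required: 35.1372 − 34.43 = 0.7072 psu.

0.71 psu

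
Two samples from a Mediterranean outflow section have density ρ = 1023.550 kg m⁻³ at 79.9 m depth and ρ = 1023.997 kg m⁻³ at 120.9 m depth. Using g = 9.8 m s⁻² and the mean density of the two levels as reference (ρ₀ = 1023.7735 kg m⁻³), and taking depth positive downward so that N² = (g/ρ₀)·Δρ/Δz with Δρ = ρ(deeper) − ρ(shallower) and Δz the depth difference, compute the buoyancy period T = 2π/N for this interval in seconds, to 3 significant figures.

615 s

Δρ = 1023.997 − 1023.550 = 0.447 kg m⁻³ over Δz = 120.9 − 79.9 = 41 m.
N² = (9.8/1023.7735) × (0.447/41) = 1.0436 × 10⁻⁴ s⁻².
N = √(1.0436 × 10⁻⁴) = 0.010216 rad s⁻¹, so T = 2π/N = 615.03 s ≈ 615 s.
Since Δρ > 0 the layer is stably stratified.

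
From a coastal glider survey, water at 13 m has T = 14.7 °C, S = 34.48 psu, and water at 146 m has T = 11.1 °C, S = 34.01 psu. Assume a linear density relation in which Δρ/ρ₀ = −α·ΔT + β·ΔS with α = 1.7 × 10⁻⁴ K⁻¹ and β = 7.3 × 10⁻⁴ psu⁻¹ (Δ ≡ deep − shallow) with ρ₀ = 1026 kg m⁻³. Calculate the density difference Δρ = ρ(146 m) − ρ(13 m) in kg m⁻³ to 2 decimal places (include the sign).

+0.28 kg m⁻³

ΔT = -3.6 K, ΔS = -0.47 psu (deep − shallow).
Δρ/ρ₀ = −(1.7 × 10⁻⁴)(-3.6) + (7.3 × 10⁻⁴)(-0.47) = 2.689 × 10⁻⁴.
Δρ = 1026 × (2.689 × 10⁻⁴) = +0.28 kg m⁻³.
Positive Δρ: denser below, stable.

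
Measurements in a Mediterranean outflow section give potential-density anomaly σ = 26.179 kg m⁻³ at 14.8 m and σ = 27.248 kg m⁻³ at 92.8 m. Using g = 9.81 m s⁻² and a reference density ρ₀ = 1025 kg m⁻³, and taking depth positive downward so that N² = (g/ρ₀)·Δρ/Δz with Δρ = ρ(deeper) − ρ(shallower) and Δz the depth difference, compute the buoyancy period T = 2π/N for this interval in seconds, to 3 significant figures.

Δρ = 1027.248 − 1026.179 = 1.069 kg m⁻³ over Δz = 92.8 − 14.8 = 78 m.
N² = (9.81/1025) × (1.069/78) = 1.3117 × 10⁻⁴ s⁻².
N = √(1.3117 × 10⁻⁴) = 0.011453 rad s⁻¹, so T = 2π/N = 548.61 s ≈ 549 s.
Since Δρ > 0 the layer is stably stratified.

549 s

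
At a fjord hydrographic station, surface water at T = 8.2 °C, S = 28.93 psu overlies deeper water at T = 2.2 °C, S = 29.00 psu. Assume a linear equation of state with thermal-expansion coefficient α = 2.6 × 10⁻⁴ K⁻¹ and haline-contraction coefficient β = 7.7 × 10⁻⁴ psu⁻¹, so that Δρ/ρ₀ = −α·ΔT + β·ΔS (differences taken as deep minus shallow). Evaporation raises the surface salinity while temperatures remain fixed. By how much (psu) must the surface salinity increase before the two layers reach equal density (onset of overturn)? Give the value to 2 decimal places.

Neutral buoyancy requires −α(T_deep − T_surf) + β(S_deep − S_surf′) = 0.
S_surf′ = S_deep − (α/β)·ΔT = 29.00 − (2.6 × 10⁻⁴/7.7 × 10⁻⁴)·(-6.0) = 31.0260 psu.
Increase required: 31.0260 − 28.93 = 2.0960 psu.

2.10 psu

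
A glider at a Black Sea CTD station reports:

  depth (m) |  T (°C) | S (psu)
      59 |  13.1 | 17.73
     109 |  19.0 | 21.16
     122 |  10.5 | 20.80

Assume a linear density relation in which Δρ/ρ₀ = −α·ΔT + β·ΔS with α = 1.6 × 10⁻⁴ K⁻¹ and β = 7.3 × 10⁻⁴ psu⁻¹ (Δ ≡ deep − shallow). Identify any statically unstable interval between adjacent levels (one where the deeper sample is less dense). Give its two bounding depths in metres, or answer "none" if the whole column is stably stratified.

Evaluate Δρ/ρ₀ = −αΔT + βΔS across each adjacent pair:
  59–109 m: −αΔT+βΔS = −(1.6 × 10⁻⁴)(+5.9)+(7.3 × 10⁻⁴)(+3.43) = 1.6 × 10⁻³ → stable
  109–122 m: −αΔT+βΔS = −(1.6 × 10⁻⁴)(-8.5)+(7.3 × 10⁻⁴)(-0.36) = 1.1 × 10⁻³ → stable
Every interval has Δρ > 0: the column is stably stratified throughout.

none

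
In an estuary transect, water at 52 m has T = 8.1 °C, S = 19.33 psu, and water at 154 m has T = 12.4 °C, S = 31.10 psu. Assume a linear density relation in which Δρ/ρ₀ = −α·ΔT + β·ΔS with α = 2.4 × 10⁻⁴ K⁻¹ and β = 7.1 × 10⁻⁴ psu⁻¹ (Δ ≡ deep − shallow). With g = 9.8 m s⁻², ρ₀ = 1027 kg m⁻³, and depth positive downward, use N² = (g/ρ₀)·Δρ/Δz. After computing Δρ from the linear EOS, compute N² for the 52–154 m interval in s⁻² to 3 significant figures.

7.04 × 10⁻⁴ s⁻²

ΔT = +4.3 K, ΔS = +11.77 psu (deep − shallow).
Δρ/ρ₀ = −αΔT + βΔS = -1.032 × 10⁻³ + 8.3567 × 10⁻³ = 7.3247 × 10⁻³, so Δρ ≈ 7.522 kg m⁻³.
N² = (g/ρ₀)·Δρ/Δz = g·(Δρ/ρ₀)/Δz = 9.8 × 7.3247 × 10⁻³ / 102 = 7.0375 × 10⁻⁴ s⁻² ≈ 7.04 × 10⁻⁴ s⁻².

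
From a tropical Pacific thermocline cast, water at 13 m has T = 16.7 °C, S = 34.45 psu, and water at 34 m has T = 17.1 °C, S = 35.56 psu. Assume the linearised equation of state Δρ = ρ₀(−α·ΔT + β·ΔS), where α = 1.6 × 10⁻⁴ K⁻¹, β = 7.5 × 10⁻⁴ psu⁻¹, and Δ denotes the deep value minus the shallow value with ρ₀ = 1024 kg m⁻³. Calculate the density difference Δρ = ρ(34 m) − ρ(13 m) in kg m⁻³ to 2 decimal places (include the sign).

ΔT = +0.4 K, ΔS = +1.11 psu (deep − shallow).
Δρ/ρ₀ = −(1.6 × 10⁻⁴)(+0.4) + (7.5 × 10⁻⁴)(+1.11) = 7.685 × 10⁻⁴.
Δρ = 1024 × (7.685 × 10⁻⁴) = +0.79 kg m⁻³.
Positive Δρ: denser below, stable.

+0.79 kg m⁻³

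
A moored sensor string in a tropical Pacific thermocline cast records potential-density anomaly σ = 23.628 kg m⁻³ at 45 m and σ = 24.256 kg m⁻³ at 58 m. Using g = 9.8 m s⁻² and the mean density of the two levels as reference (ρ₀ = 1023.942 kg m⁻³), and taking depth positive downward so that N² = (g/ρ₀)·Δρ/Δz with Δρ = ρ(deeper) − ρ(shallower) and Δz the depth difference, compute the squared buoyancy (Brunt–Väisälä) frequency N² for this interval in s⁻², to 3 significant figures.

4.62 × 10⁻⁴ s⁻²

Δρ = 1024.256 − 1023.628 = 0.628 kg m⁻³ over Δz = 58 − 45 = 13 m.
N² = (9.8/1023.942) × (0.628/13) = 4.6235 × 10⁻⁴ s⁻² ≈ 4.62 × 10⁻⁴ s⁻².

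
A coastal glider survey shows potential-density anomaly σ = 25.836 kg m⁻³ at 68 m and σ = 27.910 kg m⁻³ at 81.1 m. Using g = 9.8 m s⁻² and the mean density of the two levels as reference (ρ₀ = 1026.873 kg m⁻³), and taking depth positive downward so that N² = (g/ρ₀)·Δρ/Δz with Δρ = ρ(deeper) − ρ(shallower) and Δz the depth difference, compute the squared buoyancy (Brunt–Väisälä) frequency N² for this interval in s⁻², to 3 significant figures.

1.51 × 10⁻³ s⁻²

Δρ = 1027.910 − 1025.836 = 2.074 kg m⁻³ over Δz = 81.1 − 68 = 13.1 m.
N² = (9.8/1026.873) × (2.074/13.1) = 1.5109 × 10⁻³ s⁻² ≈ 1.51 × 10⁻³ s⁻².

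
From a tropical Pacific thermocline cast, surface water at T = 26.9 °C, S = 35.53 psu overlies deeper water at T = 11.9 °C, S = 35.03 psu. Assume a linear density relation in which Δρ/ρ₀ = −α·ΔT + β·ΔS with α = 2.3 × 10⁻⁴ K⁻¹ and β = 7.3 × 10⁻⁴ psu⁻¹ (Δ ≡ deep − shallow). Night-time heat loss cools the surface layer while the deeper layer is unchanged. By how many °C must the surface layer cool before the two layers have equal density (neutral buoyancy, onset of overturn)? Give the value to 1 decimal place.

13.4 °C

Neutral buoyancy requires Δρ = 0, i.e. −α(T_deep − T_surf′) + β(S_deep − S_surf) = 0.
T_surf′ = T_deep − (β/α)·ΔS = 11.9 − (7.3 × 10⁻⁴/2.3 × 10⁻⁴)·(-0.50) = 13.487 °C.
Cooling required: 26.9 − (13.487) = 13.413 °C.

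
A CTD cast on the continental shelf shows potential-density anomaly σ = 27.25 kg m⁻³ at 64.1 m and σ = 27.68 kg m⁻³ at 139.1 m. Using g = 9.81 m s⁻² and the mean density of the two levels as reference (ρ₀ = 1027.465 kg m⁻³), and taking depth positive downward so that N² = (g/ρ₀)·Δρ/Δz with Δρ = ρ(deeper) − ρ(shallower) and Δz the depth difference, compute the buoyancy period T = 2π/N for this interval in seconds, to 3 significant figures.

Δρ = 1027.68 − 1027.25 = 0.43 kg m⁻³ over Δz = 139.1 − 64.1 = 75 m.
N² = (9.81/1027.465) × (0.43/75) = 5.4741 × 10⁻⁵ s⁻².
N = √(5.4741 × 10⁻⁵) = 7.3987 × 10⁻³ rad s⁻¹, so T = 2π/N = 849.23 s ≈ 849 s.

849 s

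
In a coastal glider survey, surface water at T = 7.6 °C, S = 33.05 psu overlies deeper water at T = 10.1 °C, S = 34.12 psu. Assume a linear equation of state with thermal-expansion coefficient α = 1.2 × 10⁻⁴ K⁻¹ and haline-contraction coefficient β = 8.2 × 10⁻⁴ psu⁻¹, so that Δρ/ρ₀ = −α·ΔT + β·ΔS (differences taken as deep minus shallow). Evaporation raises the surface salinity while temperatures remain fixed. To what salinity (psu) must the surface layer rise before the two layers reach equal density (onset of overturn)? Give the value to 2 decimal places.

33.75 psu

Neutral buoyancy requires −α(T_deep − T_surf) + β(S_deep − S_surf′) = 0.
S_surf′ = S_deep − (α/β)·ΔT = 34.12 − (1.2 × 10⁻⁴/8.2 × 10⁻⁴)·(+2.5) = 33.7541 psu.
Increase required: 33.7541 − 33.05 = 0.7041 psu.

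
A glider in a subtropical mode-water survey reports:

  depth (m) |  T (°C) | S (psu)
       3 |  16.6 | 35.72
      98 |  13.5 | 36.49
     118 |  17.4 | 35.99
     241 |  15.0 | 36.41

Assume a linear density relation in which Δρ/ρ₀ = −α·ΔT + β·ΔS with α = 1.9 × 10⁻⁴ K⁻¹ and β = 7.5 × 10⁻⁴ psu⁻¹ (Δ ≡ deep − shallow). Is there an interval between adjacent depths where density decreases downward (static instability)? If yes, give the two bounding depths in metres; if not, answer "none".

98–118 m

Evaluate Δρ/ρ₀ = −αΔT + βΔS across each adjacent pair:
  3–98 m: −αΔT+βΔS = −(1.9 × 10⁻⁴)(-3.1)+(7.5 × 10⁻⁴)(+0.77) = 1.2 × 10⁻³ → stable
  98–118 m: −αΔT+βΔS = −(1.9 × 10⁻⁴)(+3.9)+(7.5 × 10⁻⁴)(-0.50) = -1.1 × 10⁻³ → UNSTABLE
  118–241 m: −αΔT+βΔS = −(1.9 × 10⁻⁴)(-2.4)+(7.5 × 10⁻⁴)(+0.42) = 7.7 × 10⁻⁴ → stable
The 98–118 m interval has Δρ < 0: lighter water underlies denser water.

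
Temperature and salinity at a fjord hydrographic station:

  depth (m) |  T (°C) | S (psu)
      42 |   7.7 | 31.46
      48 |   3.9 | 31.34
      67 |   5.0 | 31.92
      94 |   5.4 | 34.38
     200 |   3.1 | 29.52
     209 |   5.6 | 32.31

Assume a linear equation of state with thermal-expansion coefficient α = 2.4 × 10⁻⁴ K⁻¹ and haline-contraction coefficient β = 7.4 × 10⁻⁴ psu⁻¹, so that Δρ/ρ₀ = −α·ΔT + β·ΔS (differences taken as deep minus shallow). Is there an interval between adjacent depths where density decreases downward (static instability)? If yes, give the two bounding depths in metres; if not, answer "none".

Evaluate Δρ/ρ₀ = −αΔT + βΔS across each adjacent pair:
  42–48 m: −αΔT+βΔS = −(2.4 × 10⁻⁴)(-3.8)+(7.4 × 10⁻⁴)(-0.12) = 8.2 × 10⁻⁴ → stable
  48–67 m: −αΔT+βΔS = −(2.4 × 10⁻⁴)(+1.1)+(7.4 × 10⁻⁴)(+0.58) = 1.7 × 10⁻⁴ → stable
  67–94 m: −αΔT+βΔS = −(2.4 × 10⁻⁴)(+0.4)+(7.4 × 10⁻⁴)(+2.46) = 1.7 × 10⁻³ → stable
  94–200 m: −αΔT+βΔS = −(2.4 × 10⁻⁴)(-2.3)+(7.4 × 10⁻⁴)(-4.86) = -3.0 × 10⁻³ → UNSTABLE
  200–209 m: −αΔT+βΔS = −(2.4 × 10⁻⁴)(+2.5)+(7.4 × 10⁻⁴)(+2.79) = 1.5 × 10⁻³ → stable
The 94–200 m interval has Δρ < 0: lighter water underlies denser water.

94–200 m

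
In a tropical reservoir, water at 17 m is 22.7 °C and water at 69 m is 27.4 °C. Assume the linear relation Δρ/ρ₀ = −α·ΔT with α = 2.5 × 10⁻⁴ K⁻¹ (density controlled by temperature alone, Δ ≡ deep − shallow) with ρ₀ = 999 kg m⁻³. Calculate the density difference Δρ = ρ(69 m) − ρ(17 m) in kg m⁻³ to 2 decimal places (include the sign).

-1.17 kg m⁻³

ΔT = +4.7 K, Δρ/ρ₀ = −αΔT = -1.175 × 10⁻³.
Δρ = 999 × (-1.175 × 10⁻³) = -1.17 kg m⁻³.
Negative Δρ: lighter below, statically unstable.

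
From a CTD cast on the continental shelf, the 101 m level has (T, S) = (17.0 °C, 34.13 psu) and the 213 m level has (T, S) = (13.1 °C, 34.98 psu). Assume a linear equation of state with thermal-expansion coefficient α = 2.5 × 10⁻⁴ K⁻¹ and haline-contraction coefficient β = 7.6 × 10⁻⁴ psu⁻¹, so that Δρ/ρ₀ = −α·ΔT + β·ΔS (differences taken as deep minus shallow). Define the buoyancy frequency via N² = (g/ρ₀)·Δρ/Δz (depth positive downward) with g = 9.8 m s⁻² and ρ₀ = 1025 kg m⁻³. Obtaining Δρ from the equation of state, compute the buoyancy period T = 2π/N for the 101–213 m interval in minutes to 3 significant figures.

ΔT = -3.9 K, ΔS = +0.85 psu (deep − shallow).
Δρ/ρ₀ = −αΔT + βΔS = 9.75 × 10⁻⁴ + 6.46 × 10⁻⁴ = 1.621 × 10⁻³, so Δρ ≈ 1.662 kg m⁻³.
N² = (g/ρ₀)·Δρ/Δz = g·(Δρ/ρ₀)/Δz = 9.8 × 1.621 × 10⁻³ / 112 = 1.4184 × 10⁻⁴ s⁻².
N = √(1.4184 × 10⁻⁴) = 0.011910 rad s⁻¹ → T = 2π/N = 527.56 s = 8.7927 min ≈ 8.79 min.

8.79 min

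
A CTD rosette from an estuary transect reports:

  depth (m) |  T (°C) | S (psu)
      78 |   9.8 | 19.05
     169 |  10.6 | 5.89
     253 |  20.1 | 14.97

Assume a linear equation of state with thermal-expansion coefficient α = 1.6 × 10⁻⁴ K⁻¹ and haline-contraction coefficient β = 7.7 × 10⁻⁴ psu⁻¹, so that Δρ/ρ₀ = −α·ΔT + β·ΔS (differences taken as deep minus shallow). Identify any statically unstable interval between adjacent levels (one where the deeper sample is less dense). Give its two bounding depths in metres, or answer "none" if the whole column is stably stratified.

Evaluate Δρ/ρ₀ = −αΔT + βΔS across each adjacent pair:
  78–169 m: −αΔT+βΔS = −(1.6 × 10⁻⁴)(+0.8)+(7.7 × 10⁻⁴)(-13.16) = -0.010 → UNSTABLE
  169–253 m: −αΔT+βΔS = −(1.6 × 10⁻⁴)(+9.5)+(7.7 × 10⁻⁴)(+9.08) = 5.5 × 10⁻³ → stable
The 78–169 m interval has Δρ < 0: lighter water underlies denser water.

78–169 m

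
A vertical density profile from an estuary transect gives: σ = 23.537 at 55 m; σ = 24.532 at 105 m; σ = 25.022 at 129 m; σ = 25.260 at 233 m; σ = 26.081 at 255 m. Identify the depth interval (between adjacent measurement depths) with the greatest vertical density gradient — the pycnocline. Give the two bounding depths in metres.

Compute the density gradient over each adjacent pair:
  55–105 m: Δρ/Δz = 0.995/50 = 0.020 kg m⁻⁴
  105–129 m: Δρ/Δz = 0.490/24 = 0.020 kg m⁻⁴
  129–233 m: Δρ/Δz = 0.238/104 = 2.3 × 10⁻³ kg m⁻⁴
  233–255 m: Δρ/Δz = 0.821/22 = 0.037 kg m⁻⁴
The largest gradient is in the 233–255 m interval — the pycnocline.

233–255 m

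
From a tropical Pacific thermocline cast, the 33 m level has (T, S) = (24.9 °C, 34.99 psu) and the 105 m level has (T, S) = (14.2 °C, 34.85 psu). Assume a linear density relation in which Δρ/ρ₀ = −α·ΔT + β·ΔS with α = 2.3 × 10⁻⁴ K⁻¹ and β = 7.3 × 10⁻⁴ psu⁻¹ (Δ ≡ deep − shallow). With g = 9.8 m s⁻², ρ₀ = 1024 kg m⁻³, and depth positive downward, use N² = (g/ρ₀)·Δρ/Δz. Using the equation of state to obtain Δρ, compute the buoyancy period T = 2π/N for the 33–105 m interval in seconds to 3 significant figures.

351 s

ΔT = -10.7 K, ΔS = -0.14 psu (deep − shallow).
Δρ/ρ₀ = −αΔT + βΔS = 2.461 × 10⁻³ − 1.022 × 10⁻⁴ = 2.3588 × 10⁻³, so Δρ ≈ 2.415 kg m⁻³.
N² = (g/ρ₀)·Δρ/Δz = g·(Δρ/ρ₀)/Δz = 9.8 × 2.3588 × 10⁻³ / 72 = 3.2106 × 10⁻⁴ s⁻².
N = √(3.2106 × 10⁻⁴) = 0.017918 rad s⁻¹ → T = 2π/N = 350.66 s ≈ 351 s.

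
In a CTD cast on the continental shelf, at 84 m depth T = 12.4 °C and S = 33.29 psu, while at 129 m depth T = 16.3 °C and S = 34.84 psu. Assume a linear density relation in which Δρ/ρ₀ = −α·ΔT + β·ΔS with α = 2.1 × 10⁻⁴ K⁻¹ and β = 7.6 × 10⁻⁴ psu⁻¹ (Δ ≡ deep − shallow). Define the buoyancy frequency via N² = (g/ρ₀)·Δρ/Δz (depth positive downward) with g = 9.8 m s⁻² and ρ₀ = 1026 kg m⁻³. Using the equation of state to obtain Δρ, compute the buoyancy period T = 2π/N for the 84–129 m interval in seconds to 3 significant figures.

711 s

ΔT = +3.9 K, ΔS = +1.55 psu (deep − shallow).
Δρ/ρ₀ = −αΔT + βΔS = -8.19 × 10⁻⁴ + 1.178 × 10⁻³ = 3.59 × 10⁻⁴, so Δρ ≈ 0.3683 kg m⁻³.
N² = (g/ρ₀)·Δρ/Δz = g·(Δρ/ρ₀)/Δz = 9.8 × 3.59 × 10⁻⁴ / 45 = 7.8182 × 10⁻⁵ s⁻².
N = √(7.8182 × 10⁻⁵) = 8.8421 × 10⁻³ rad s⁻¹ → T = 2π/N = 710.60 s ≈ 711 s.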